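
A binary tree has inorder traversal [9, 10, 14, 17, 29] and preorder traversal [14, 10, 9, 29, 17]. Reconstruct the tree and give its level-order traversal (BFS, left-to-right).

Inorder:  [9, 10, 14, 17, 29]
Preorder: [14, 10, 9, 29, 17]
Algorithm: preorder visits root first, so consume preorder in order;
for each root, split the current inorder slice at that value into
left-subtree inorder and right-subtree inorder, then recurse.
Recursive splits:
  root=14; inorder splits into left=[9, 10], right=[17, 29]
  root=10; inorder splits into left=[9], right=[]
  root=9; inorder splits into left=[], right=[]
  root=29; inorder splits into left=[17], right=[]
  root=17; inorder splits into left=[], right=[]
Reconstructed level-order: [14, 10, 29, 9, 17]


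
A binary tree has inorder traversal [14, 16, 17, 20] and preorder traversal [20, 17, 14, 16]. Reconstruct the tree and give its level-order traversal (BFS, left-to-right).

Inorder:  [14, 16, 17, 20]
Preorder: [20, 17, 14, 16]
Algorithm: preorder visits root first, so consume preorder in order;
for each root, split the current inorder slice at that value into
left-subtree inorder and right-subtree inorder, then recurse.
Recursive splits:
  root=20; inorder splits into left=[14, 16, 17], right=[]
  root=17; inorder splits into left=[14, 16], right=[]
  root=14; inorder splits into left=[], right=[16]
  root=16; inorder splits into left=[], right=[]
Reconstructed level-order: [20, 17, 14, 16]


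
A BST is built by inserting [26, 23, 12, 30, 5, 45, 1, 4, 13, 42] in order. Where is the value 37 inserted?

Starting tree (level order): [26, 23, 30, 12, None, None, 45, 5, 13, 42, None, 1, None, None, None, None, None, None, 4]
Insertion path: 26 -> 30 -> 45 -> 42
Result: insert 37 as left child of 42
Final tree (level order): [26, 23, 30, 12, None, None, 45, 5, 13, 42, None, 1, None, None, None, 37, None, None, 4]


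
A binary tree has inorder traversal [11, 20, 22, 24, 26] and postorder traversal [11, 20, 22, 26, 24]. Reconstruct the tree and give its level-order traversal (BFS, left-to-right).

Inorder:   [11, 20, 22, 24, 26]
Postorder: [11, 20, 22, 26, 24]
Algorithm: postorder visits root last, so walk postorder right-to-left;
each value is the root of the current inorder slice — split it at that
value, recurse on the right subtree first, then the left.
Recursive splits:
  root=24; inorder splits into left=[11, 20, 22], right=[26]
  root=26; inorder splits into left=[], right=[]
  root=22; inorder splits into left=[11, 20], right=[]
  root=20; inorder splits into left=[11], right=[]
  root=11; inorder splits into left=[], right=[]
Reconstructed level-order: [24, 22, 26, 20, 11]


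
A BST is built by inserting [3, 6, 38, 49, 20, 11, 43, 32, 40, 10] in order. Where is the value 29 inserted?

Starting tree (level order): [3, None, 6, None, 38, 20, 49, 11, 32, 43, None, 10, None, None, None, 40]
Insertion path: 3 -> 6 -> 38 -> 20 -> 32
Result: insert 29 as left child of 32
Final tree (level order): [3, None, 6, None, 38, 20, 49, 11, 32, 43, None, 10, None, 29, None, 40]


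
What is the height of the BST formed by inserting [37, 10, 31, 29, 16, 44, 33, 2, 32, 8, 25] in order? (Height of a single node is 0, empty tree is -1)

Insertion order: [37, 10, 31, 29, 16, 44, 33, 2, 32, 8, 25]
Tree (level-order array): [37, 10, 44, 2, 31, None, None, None, 8, 29, 33, None, None, 16, None, 32, None, None, 25]
Compute height bottom-up (empty subtree = -1):
  height(8) = 1 + max(-1, -1) = 0
  height(2) = 1 + max(-1, 0) = 1
  height(25) = 1 + max(-1, -1) = 0
  height(16) = 1 + max(-1, 0) = 1
  height(29) = 1 + max(1, -1) = 2
  height(32) = 1 + max(-1, -1) = 0
  height(33) = 1 + max(0, -1) = 1
  height(31) = 1 + max(2, 1) = 3
  height(10) = 1 + max(1, 3) = 4
  height(44) = 1 + max(-1, -1) = 0
  height(37) = 1 + max(4, 0) = 5
Height = 5


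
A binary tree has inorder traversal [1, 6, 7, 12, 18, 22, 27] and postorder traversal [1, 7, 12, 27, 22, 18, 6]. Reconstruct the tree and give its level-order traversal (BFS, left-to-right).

Inorder:   [1, 6, 7, 12, 18, 22, 27]
Postorder: [1, 7, 12, 27, 22, 18, 6]
Algorithm: postorder visits root last, so walk postorder right-to-left;
each value is the root of the current inorder slice — split it at that
value, recurse on the right subtree first, then the left.
Recursive splits:
  root=6; inorder splits into left=[1], right=[7, 12, 18, 22, 27]
  root=18; inorder splits into left=[7, 12], right=[22, 27]
  root=22; inorder splits into left=[], right=[27]
  root=27; inorder splits into left=[], right=[]
  root=12; inorder splits into left=[7], right=[]
  root=7; inorder splits into left=[], right=[]
  root=1; inorder splits into left=[], right=[]
Reconstructed level-order: [6, 1, 18, 12, 22, 7, 27]


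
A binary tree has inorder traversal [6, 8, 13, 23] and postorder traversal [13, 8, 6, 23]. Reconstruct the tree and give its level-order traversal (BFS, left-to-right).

Inorder:   [6, 8, 13, 23]
Postorder: [13, 8, 6, 23]
Algorithm: postorder visits root last, so walk postorder right-to-left;
each value is the root of the current inorder slice — split it at that
value, recurse on the right subtree first, then the left.
Recursive splits:
  root=23; inorder splits into left=[6, 8, 13], right=[]
  root=6; inorder splits into left=[], right=[8, 13]
  root=8; inorder splits into left=[], right=[13]
  root=13; inorder splits into left=[], right=[]
Reconstructed level-order: [23, 6, 8, 13]


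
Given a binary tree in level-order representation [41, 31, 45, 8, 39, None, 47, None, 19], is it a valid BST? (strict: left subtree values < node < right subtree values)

Level-order array: [41, 31, 45, 8, 39, None, 47, None, 19]
Validate using subtree bounds (lo, hi): at each node, require lo < value < hi,
then recurse left with hi=value and right with lo=value.
Preorder trace (stopping at first violation):
  at node 41 with bounds (-inf, +inf): OK
  at node 31 with bounds (-inf, 41): OK
  at node 8 with bounds (-inf, 31): OK
  at node 19 with bounds (8, 31): OK
  at node 39 with bounds (31, 41): OK
  at node 45 with bounds (41, +inf): OK
  at node 47 with bounds (45, +inf): OK
No violation found at any node.
Result: Valid BST


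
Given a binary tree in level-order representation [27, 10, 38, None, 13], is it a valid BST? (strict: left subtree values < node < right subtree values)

Level-order array: [27, 10, 38, None, 13]
Validate using subtree bounds (lo, hi): at each node, require lo < value < hi,
then recurse left with hi=value and right with lo=value.
Preorder trace (stopping at first violation):
  at node 27 with bounds (-inf, +inf): OK
  at node 10 with bounds (-inf, 27): OK
  at node 13 with bounds (10, 27): OK
  at node 38 with bounds (27, +inf): OK
No violation found at any node.
Result: Valid BST


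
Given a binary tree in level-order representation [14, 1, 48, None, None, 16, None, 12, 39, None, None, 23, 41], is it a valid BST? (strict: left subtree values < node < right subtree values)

Level-order array: [14, 1, 48, None, None, 16, None, 12, 39, None, None, 23, 41]
Validate using subtree bounds (lo, hi): at each node, require lo < value < hi,
then recurse left with hi=value and right with lo=value.
Preorder trace (stopping at first violation):
  at node 14 with bounds (-inf, +inf): OK
  at node 1 with bounds (-inf, 14): OK
  at node 48 with bounds (14, +inf): OK
  at node 16 with bounds (14, 48): OK
  at node 12 with bounds (14, 16): VIOLATION
Node 12 violates its bound: not (14 < 12 < 16).
Result: Not a valid BST


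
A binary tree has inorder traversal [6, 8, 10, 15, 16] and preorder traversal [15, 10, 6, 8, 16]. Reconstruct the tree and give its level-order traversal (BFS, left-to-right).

Inorder:  [6, 8, 10, 15, 16]
Preorder: [15, 10, 6, 8, 16]
Algorithm: preorder visits root first, so consume preorder in order;
for each root, split the current inorder slice at that value into
left-subtree inorder and right-subtree inorder, then recurse.
Recursive splits:
  root=15; inorder splits into left=[6, 8, 10], right=[16]
  root=10; inorder splits into left=[6, 8], right=[]
  root=6; inorder splits into left=[], right=[8]
  root=8; inorder splits into left=[], right=[]
  root=16; inorder splits into left=[], right=[]
Reconstructed level-order: [15, 10, 16, 6, 8]


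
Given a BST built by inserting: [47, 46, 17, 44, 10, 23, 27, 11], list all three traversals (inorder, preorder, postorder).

Tree insertion order: [47, 46, 17, 44, 10, 23, 27, 11]
Tree (level-order array): [47, 46, None, 17, None, 10, 44, None, 11, 23, None, None, None, None, 27]
Inorder (L, root, R): [10, 11, 17, 23, 27, 44, 46, 47]
Preorder (root, L, R): [47, 46, 17, 10, 11, 44, 23, 27]
Postorder (L, R, root): [11, 10, 27, 23, 44, 17, 46, 47]


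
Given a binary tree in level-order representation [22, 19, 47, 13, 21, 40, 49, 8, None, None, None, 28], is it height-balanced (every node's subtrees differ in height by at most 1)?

Tree (level-order array): [22, 19, 47, 13, 21, 40, 49, 8, None, None, None, 28]
Definition: a tree is height-balanced if, at every node, |h(left) - h(right)| <= 1 (empty subtree has height -1).
Bottom-up per-node check:
  node 8: h_left=-1, h_right=-1, diff=0 [OK], height=0
  node 13: h_left=0, h_right=-1, diff=1 [OK], height=1
  node 21: h_left=-1, h_right=-1, diff=0 [OK], height=0
  node 19: h_left=1, h_right=0, diff=1 [OK], height=2
  node 28: h_left=-1, h_right=-1, diff=0 [OK], height=0
  node 40: h_left=0, h_right=-1, diff=1 [OK], height=1
  node 49: h_left=-1, h_right=-1, diff=0 [OK], height=0
  node 47: h_left=1, h_right=0, diff=1 [OK], height=2
  node 22: h_left=2, h_right=2, diff=0 [OK], height=3
All nodes satisfy the balance condition.
Result: Balanced


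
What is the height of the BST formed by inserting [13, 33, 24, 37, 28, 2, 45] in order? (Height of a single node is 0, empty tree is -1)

Insertion order: [13, 33, 24, 37, 28, 2, 45]
Tree (level-order array): [13, 2, 33, None, None, 24, 37, None, 28, None, 45]
Compute height bottom-up (empty subtree = -1):
  height(2) = 1 + max(-1, -1) = 0
  height(28) = 1 + max(-1, -1) = 0
  height(24) = 1 + max(-1, 0) = 1
  height(45) = 1 + max(-1, -1) = 0
  height(37) = 1 + max(-1, 0) = 1
  height(33) = 1 + max(1, 1) = 2
  height(13) = 1 + max(0, 2) = 3
Height = 3


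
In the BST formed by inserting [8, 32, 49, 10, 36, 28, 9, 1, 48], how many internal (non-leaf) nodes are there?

Tree built from: [8, 32, 49, 10, 36, 28, 9, 1, 48]
Tree (level-order array): [8, 1, 32, None, None, 10, 49, 9, 28, 36, None, None, None, None, None, None, 48]
Rule: An internal node has at least one child.
Per-node child counts:
  node 8: 2 child(ren)
  node 1: 0 child(ren)
  node 32: 2 child(ren)
  node 10: 2 child(ren)
  node 9: 0 child(ren)
  node 28: 0 child(ren)
  node 49: 1 child(ren)
  node 36: 1 child(ren)
  node 48: 0 child(ren)
Matching nodes: [8, 32, 10, 49, 36]
Count of internal (non-leaf) nodes: 5


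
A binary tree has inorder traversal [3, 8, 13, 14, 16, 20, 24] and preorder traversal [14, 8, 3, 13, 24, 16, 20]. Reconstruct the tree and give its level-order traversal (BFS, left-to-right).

Inorder:  [3, 8, 13, 14, 16, 20, 24]
Preorder: [14, 8, 3, 13, 24, 16, 20]
Algorithm: preorder visits root first, so consume preorder in order;
for each root, split the current inorder slice at that value into
left-subtree inorder and right-subtree inorder, then recurse.
Recursive splits:
  root=14; inorder splits into left=[3, 8, 13], right=[16, 20, 24]
  root=8; inorder splits into left=[3], right=[13]
  root=3; inorder splits into left=[], right=[]
  root=13; inorder splits into left=[], right=[]
  root=24; inorder splits into left=[16, 20], right=[]
  root=16; inorder splits into left=[], right=[20]
  root=20; inorder splits into left=[], right=[]
Reconstructed level-order: [14, 8, 24, 3, 13, 16, 20]


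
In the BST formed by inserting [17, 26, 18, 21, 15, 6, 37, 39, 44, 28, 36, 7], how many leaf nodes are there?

Tree built from: [17, 26, 18, 21, 15, 6, 37, 39, 44, 28, 36, 7]
Tree (level-order array): [17, 15, 26, 6, None, 18, 37, None, 7, None, 21, 28, 39, None, None, None, None, None, 36, None, 44]
Rule: A leaf has 0 children.
Per-node child counts:
  node 17: 2 child(ren)
  node 15: 1 child(ren)
  node 6: 1 child(ren)
  node 7: 0 child(ren)
  node 26: 2 child(ren)
  node 18: 1 child(ren)
  node 21: 0 child(ren)
  node 37: 2 child(ren)
  node 28: 1 child(ren)
  node 36: 0 child(ren)
  node 39: 1 child(ren)
  node 44: 0 child(ren)
Matching nodes: [7, 21, 36, 44]
Count of leaf nodes: 4


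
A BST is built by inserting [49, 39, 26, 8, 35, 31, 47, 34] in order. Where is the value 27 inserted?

Starting tree (level order): [49, 39, None, 26, 47, 8, 35, None, None, None, None, 31, None, None, 34]
Insertion path: 49 -> 39 -> 26 -> 35 -> 31
Result: insert 27 as left child of 31
Final tree (level order): [49, 39, None, 26, 47, 8, 35, None, None, None, None, 31, None, 27, 34]


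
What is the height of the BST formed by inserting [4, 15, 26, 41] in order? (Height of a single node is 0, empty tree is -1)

Insertion order: [4, 15, 26, 41]
Tree (level-order array): [4, None, 15, None, 26, None, 41]
Compute height bottom-up (empty subtree = -1):
  height(41) = 1 + max(-1, -1) = 0
  height(26) = 1 + max(-1, 0) = 1
  height(15) = 1 + max(-1, 1) = 2
  height(4) = 1 + max(-1, 2) = 3
Height = 3


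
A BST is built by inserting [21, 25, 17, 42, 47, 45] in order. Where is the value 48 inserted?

Starting tree (level order): [21, 17, 25, None, None, None, 42, None, 47, 45]
Insertion path: 21 -> 25 -> 42 -> 47
Result: insert 48 as right child of 47
Final tree (level order): [21, 17, 25, None, None, None, 42, None, 47, 45, 48]


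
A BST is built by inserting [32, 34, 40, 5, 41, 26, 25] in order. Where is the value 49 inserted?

Starting tree (level order): [32, 5, 34, None, 26, None, 40, 25, None, None, 41]
Insertion path: 32 -> 34 -> 40 -> 41
Result: insert 49 as right child of 41
Final tree (level order): [32, 5, 34, None, 26, None, 40, 25, None, None, 41, None, None, None, 49]


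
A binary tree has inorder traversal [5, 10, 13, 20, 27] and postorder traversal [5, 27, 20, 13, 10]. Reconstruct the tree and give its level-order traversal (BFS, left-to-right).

Inorder:   [5, 10, 13, 20, 27]
Postorder: [5, 27, 20, 13, 10]
Algorithm: postorder visits root last, so walk postorder right-to-left;
each value is the root of the current inorder slice — split it at that
value, recurse on the right subtree first, then the left.
Recursive splits:
  root=10; inorder splits into left=[5], right=[13, 20, 27]
  root=13; inorder splits into left=[], right=[20, 27]
  root=20; inorder splits into left=[], right=[27]
  root=27; inorder splits into left=[], right=[]
  root=5; inorder splits into left=[], right=[]
Reconstructed level-order: [10, 5, 13, 20, 27]


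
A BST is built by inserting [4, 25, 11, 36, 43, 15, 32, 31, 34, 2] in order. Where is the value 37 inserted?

Starting tree (level order): [4, 2, 25, None, None, 11, 36, None, 15, 32, 43, None, None, 31, 34]
Insertion path: 4 -> 25 -> 36 -> 43
Result: insert 37 as left child of 43
Final tree (level order): [4, 2, 25, None, None, 11, 36, None, 15, 32, 43, None, None, 31, 34, 37]


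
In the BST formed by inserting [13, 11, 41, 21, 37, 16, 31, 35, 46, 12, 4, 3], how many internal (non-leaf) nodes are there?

Tree built from: [13, 11, 41, 21, 37, 16, 31, 35, 46, 12, 4, 3]
Tree (level-order array): [13, 11, 41, 4, 12, 21, 46, 3, None, None, None, 16, 37, None, None, None, None, None, None, 31, None, None, 35]
Rule: An internal node has at least one child.
Per-node child counts:
  node 13: 2 child(ren)
  node 11: 2 child(ren)
  node 4: 1 child(ren)
  node 3: 0 child(ren)
  node 12: 0 child(ren)
  node 41: 2 child(ren)
  node 21: 2 child(ren)
  node 16: 0 child(ren)
  node 37: 1 child(ren)
  node 31: 1 child(ren)
  node 35: 0 child(ren)
  node 46: 0 child(ren)
Matching nodes: [13, 11, 4, 41, 21, 37, 31]
Count of internal (non-leaf) nodes: 7


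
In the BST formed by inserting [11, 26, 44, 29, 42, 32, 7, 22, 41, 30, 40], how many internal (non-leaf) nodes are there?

Tree built from: [11, 26, 44, 29, 42, 32, 7, 22, 41, 30, 40]
Tree (level-order array): [11, 7, 26, None, None, 22, 44, None, None, 29, None, None, 42, 32, None, 30, 41, None, None, 40]
Rule: An internal node has at least one child.
Per-node child counts:
  node 11: 2 child(ren)
  node 7: 0 child(ren)
  node 26: 2 child(ren)
  node 22: 0 child(ren)
  node 44: 1 child(ren)
  node 29: 1 child(ren)
  node 42: 1 child(ren)
  node 32: 2 child(ren)
  node 30: 0 child(ren)
  node 41: 1 child(ren)
  node 40: 0 child(ren)
Matching nodes: [11, 26, 44, 29, 42, 32, 41]
Count of internal (non-leaf) nodes: 7


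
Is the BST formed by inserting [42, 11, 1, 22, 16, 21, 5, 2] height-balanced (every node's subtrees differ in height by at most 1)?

Tree (level-order array): [42, 11, None, 1, 22, None, 5, 16, None, 2, None, None, 21]
Definition: a tree is height-balanced if, at every node, |h(left) - h(right)| <= 1 (empty subtree has height -1).
Bottom-up per-node check:
  node 2: h_left=-1, h_right=-1, diff=0 [OK], height=0
  node 5: h_left=0, h_right=-1, diff=1 [OK], height=1
  node 1: h_left=-1, h_right=1, diff=2 [FAIL (|-1-1|=2 > 1)], height=2
  node 21: h_left=-1, h_right=-1, diff=0 [OK], height=0
  node 16: h_left=-1, h_right=0, diff=1 [OK], height=1
  node 22: h_left=1, h_right=-1, diff=2 [FAIL (|1--1|=2 > 1)], height=2
  node 11: h_left=2, h_right=2, diff=0 [OK], height=3
  node 42: h_left=3, h_right=-1, diff=4 [FAIL (|3--1|=4 > 1)], height=4
Node 1 violates the condition: |-1 - 1| = 2 > 1.
Result: Not balanced


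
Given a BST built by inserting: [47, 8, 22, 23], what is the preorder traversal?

Tree insertion order: [47, 8, 22, 23]
Tree (level-order array): [47, 8, None, None, 22, None, 23]
Preorder traversal: [47, 8, 22, 23]


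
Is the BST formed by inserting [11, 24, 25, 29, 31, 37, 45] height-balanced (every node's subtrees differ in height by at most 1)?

Tree (level-order array): [11, None, 24, None, 25, None, 29, None, 31, None, 37, None, 45]
Definition: a tree is height-balanced if, at every node, |h(left) - h(right)| <= 1 (empty subtree has height -1).
Bottom-up per-node check:
  node 45: h_left=-1, h_right=-1, diff=0 [OK], height=0
  node 37: h_left=-1, h_right=0, diff=1 [OK], height=1
  node 31: h_left=-1, h_right=1, diff=2 [FAIL (|-1-1|=2 > 1)], height=2
  node 29: h_left=-1, h_right=2, diff=3 [FAIL (|-1-2|=3 > 1)], height=3
  node 25: h_left=-1, h_right=3, diff=4 [FAIL (|-1-3|=4 > 1)], height=4
  node 24: h_left=-1, h_right=4, diff=5 [FAIL (|-1-4|=5 > 1)], height=5
  node 11: h_left=-1, h_right=5, diff=6 [FAIL (|-1-5|=6 > 1)], height=6
Node 31 violates the condition: |-1 - 1| = 2 > 1.
Result: Not balanced


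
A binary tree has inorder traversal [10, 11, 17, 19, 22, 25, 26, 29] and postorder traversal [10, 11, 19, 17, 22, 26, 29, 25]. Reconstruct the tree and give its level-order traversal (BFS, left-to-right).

Inorder:   [10, 11, 17, 19, 22, 25, 26, 29]
Postorder: [10, 11, 19, 17, 22, 26, 29, 25]
Algorithm: postorder visits root last, so walk postorder right-to-left;
each value is the root of the current inorder slice — split it at that
value, recurse on the right subtree first, then the left.
Recursive splits:
  root=25; inorder splits into left=[10, 11, 17, 19, 22], right=[26, 29]
  root=29; inorder splits into left=[26], right=[]
  root=26; inorder splits into left=[], right=[]
  root=22; inorder splits into left=[10, 11, 17, 19], right=[]
  root=17; inorder splits into left=[10, 11], right=[19]
  root=19; inorder splits into left=[], right=[]
  root=11; inorder splits into left=[10], right=[]
  root=10; inorder splits into left=[], right=[]
Reconstructed level-order: [25, 22, 29, 17, 26, 11, 19, 10]


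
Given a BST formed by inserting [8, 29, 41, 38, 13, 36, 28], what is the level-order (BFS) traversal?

Tree insertion order: [8, 29, 41, 38, 13, 36, 28]
Tree (level-order array): [8, None, 29, 13, 41, None, 28, 38, None, None, None, 36]
BFS from the root, enqueuing left then right child of each popped node:
  queue [8] -> pop 8, enqueue [29], visited so far: [8]
  queue [29] -> pop 29, enqueue [13, 41], visited so far: [8, 29]
  queue [13, 41] -> pop 13, enqueue [28], visited so far: [8, 29, 13]
  queue [41, 28] -> pop 41, enqueue [38], visited so far: [8, 29, 13, 41]
  queue [28, 38] -> pop 28, enqueue [none], visited so far: [8, 29, 13, 41, 28]
  queue [38] -> pop 38, enqueue [36], visited so far: [8, 29, 13, 41, 28, 38]
  queue [36] -> pop 36, enqueue [none], visited so far: [8, 29, 13, 41, 28, 38, 36]
Result: [8, 29, 13, 41, 28, 38, 36]


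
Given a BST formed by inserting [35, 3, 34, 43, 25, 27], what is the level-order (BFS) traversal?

Tree insertion order: [35, 3, 34, 43, 25, 27]
Tree (level-order array): [35, 3, 43, None, 34, None, None, 25, None, None, 27]
BFS from the root, enqueuing left then right child of each popped node:
  queue [35] -> pop 35, enqueue [3, 43], visited so far: [35]
  queue [3, 43] -> pop 3, enqueue [34], visited so far: [35, 3]
  queue [43, 34] -> pop 43, enqueue [none], visited so far: [35, 3, 43]
  queue [34] -> pop 34, enqueue [25], visited so far: [35, 3, 43, 34]
  queue [25] -> pop 25, enqueue [27], visited so far: [35, 3, 43, 34, 25]
  queue [27] -> pop 27, enqueue [none], visited so far: [35, 3, 43, 34, 25, 27]
Result: [35, 3, 43, 34, 25, 27]


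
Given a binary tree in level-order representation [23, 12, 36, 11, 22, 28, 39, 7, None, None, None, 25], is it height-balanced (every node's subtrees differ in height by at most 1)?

Tree (level-order array): [23, 12, 36, 11, 22, 28, 39, 7, None, None, None, 25]
Definition: a tree is height-balanced if, at every node, |h(left) - h(right)| <= 1 (empty subtree has height -1).
Bottom-up per-node check:
  node 7: h_left=-1, h_right=-1, diff=0 [OK], height=0
  node 11: h_left=0, h_right=-1, diff=1 [OK], height=1
  node 22: h_left=-1, h_right=-1, diff=0 [OK], height=0
  node 12: h_left=1, h_right=0, diff=1 [OK], height=2
  node 25: h_left=-1, h_right=-1, diff=0 [OK], height=0
  node 28: h_left=0, h_right=-1, diff=1 [OK], height=1
  node 39: h_left=-1, h_right=-1, diff=0 [OK], height=0
  node 36: h_left=1, h_right=0, diff=1 [OK], height=2
  node 23: h_left=2, h_right=2, diff=0 [OK], height=3
All nodes satisfy the balance condition.
Result: Balanced


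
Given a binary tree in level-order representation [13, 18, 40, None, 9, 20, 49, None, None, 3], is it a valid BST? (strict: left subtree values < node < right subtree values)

Level-order array: [13, 18, 40, None, 9, 20, 49, None, None, 3]
Validate using subtree bounds (lo, hi): at each node, require lo < value < hi,
then recurse left with hi=value and right with lo=value.
Preorder trace (stopping at first violation):
  at node 13 with bounds (-inf, +inf): OK
  at node 18 with bounds (-inf, 13): VIOLATION
Node 18 violates its bound: not (-inf < 18 < 13).
Result: Not a valid BST


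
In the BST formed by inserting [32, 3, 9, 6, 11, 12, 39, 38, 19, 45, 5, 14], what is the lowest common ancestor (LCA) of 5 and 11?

Tree insertion order: [32, 3, 9, 6, 11, 12, 39, 38, 19, 45, 5, 14]
Tree (level-order array): [32, 3, 39, None, 9, 38, 45, 6, 11, None, None, None, None, 5, None, None, 12, None, None, None, 19, 14]
In a BST, the LCA of p=5, q=11 is the first node v on the
root-to-leaf path with p <= v <= q (go left if both < v, right if both > v).
Walk from root:
  at 32: both 5 and 11 < 32, go left
  at 3: both 5 and 11 > 3, go right
  at 9: 5 <= 9 <= 11, this is the LCA
LCA = 9


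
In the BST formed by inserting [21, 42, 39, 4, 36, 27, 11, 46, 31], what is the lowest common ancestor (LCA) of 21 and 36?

Tree insertion order: [21, 42, 39, 4, 36, 27, 11, 46, 31]
Tree (level-order array): [21, 4, 42, None, 11, 39, 46, None, None, 36, None, None, None, 27, None, None, 31]
In a BST, the LCA of p=21, q=36 is the first node v on the
root-to-leaf path with p <= v <= q (go left if both < v, right if both > v).
Walk from root:
  at 21: 21 <= 21 <= 36, this is the LCA
LCA = 21


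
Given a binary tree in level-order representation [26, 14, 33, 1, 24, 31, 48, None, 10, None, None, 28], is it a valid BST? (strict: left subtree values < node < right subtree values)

Level-order array: [26, 14, 33, 1, 24, 31, 48, None, 10, None, None, 28]
Validate using subtree bounds (lo, hi): at each node, require lo < value < hi,
then recurse left with hi=value and right with lo=value.
Preorder trace (stopping at first violation):
  at node 26 with bounds (-inf, +inf): OK
  at node 14 with bounds (-inf, 26): OK
  at node 1 with bounds (-inf, 14): OK
  at node 10 with bounds (1, 14): OK
  at node 24 with bounds (14, 26): OK
  at node 33 with bounds (26, +inf): OK
  at node 31 with bounds (26, 33): OK
  at node 28 with bounds (26, 31): OK
  at node 48 with bounds (33, +inf): OK
No violation found at any node.
Result: Valid BST


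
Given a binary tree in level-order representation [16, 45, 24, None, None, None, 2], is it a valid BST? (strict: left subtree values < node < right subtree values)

Level-order array: [16, 45, 24, None, None, None, 2]
Validate using subtree bounds (lo, hi): at each node, require lo < value < hi,
then recurse left with hi=value and right with lo=value.
Preorder trace (stopping at first violation):
  at node 16 with bounds (-inf, +inf): OK
  at node 45 with bounds (-inf, 16): VIOLATION
Node 45 violates its bound: not (-inf < 45 < 16).
Result: Not a valid BST


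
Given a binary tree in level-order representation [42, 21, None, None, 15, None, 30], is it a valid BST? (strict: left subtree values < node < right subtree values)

Level-order array: [42, 21, None, None, 15, None, 30]
Validate using subtree bounds (lo, hi): at each node, require lo < value < hi,
then recurse left with hi=value and right with lo=value.
Preorder trace (stopping at first violation):
  at node 42 with bounds (-inf, +inf): OK
  at node 21 with bounds (-inf, 42): OK
  at node 15 with bounds (21, 42): VIOLATION
Node 15 violates its bound: not (21 < 15 < 42).
Result: Not a valid BST


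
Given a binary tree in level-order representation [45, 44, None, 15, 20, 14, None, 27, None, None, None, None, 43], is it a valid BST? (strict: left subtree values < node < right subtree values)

Level-order array: [45, 44, None, 15, 20, 14, None, 27, None, None, None, None, 43]
Validate using subtree bounds (lo, hi): at each node, require lo < value < hi,
then recurse left with hi=value and right with lo=value.
Preorder trace (stopping at first violation):
  at node 45 with bounds (-inf, +inf): OK
  at node 44 with bounds (-inf, 45): OK
  at node 15 with bounds (-inf, 44): OK
  at node 14 with bounds (-inf, 15): OK
  at node 20 with bounds (44, 45): VIOLATION
Node 20 violates its bound: not (44 < 20 < 45).
Result: Not a valid BST


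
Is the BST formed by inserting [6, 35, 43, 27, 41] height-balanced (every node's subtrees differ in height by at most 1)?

Tree (level-order array): [6, None, 35, 27, 43, None, None, 41]
Definition: a tree is height-balanced if, at every node, |h(left) - h(right)| <= 1 (empty subtree has height -1).
Bottom-up per-node check:
  node 27: h_left=-1, h_right=-1, diff=0 [OK], height=0
  node 41: h_left=-1, h_right=-1, diff=0 [OK], height=0
  node 43: h_left=0, h_right=-1, diff=1 [OK], height=1
  node 35: h_left=0, h_right=1, diff=1 [OK], height=2
  node 6: h_left=-1, h_right=2, diff=3 [FAIL (|-1-2|=3 > 1)], height=3
Node 6 violates the condition: |-1 - 2| = 3 > 1.
Result: Not balanced


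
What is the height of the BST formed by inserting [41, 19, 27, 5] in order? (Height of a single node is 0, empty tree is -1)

Insertion order: [41, 19, 27, 5]
Tree (level-order array): [41, 19, None, 5, 27]
Compute height bottom-up (empty subtree = -1):
  height(5) = 1 + max(-1, -1) = 0
  height(27) = 1 + max(-1, -1) = 0
  height(19) = 1 + max(0, 0) = 1
  height(41) = 1 + max(1, -1) = 2
Height = 2


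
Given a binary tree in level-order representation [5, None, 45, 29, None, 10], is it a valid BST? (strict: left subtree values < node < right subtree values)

Level-order array: [5, None, 45, 29, None, 10]
Validate using subtree bounds (lo, hi): at each node, require lo < value < hi,
then recurse left with hi=value and right with lo=value.
Preorder trace (stopping at first violation):
  at node 5 with bounds (-inf, +inf): OK
  at node 45 with bounds (5, +inf): OK
  at node 29 with bounds (5, 45): OK
  at node 10 with bounds (5, 29): OK
No violation found at any node.
Result: Valid BST


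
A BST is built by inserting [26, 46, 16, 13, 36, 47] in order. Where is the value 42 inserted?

Starting tree (level order): [26, 16, 46, 13, None, 36, 47]
Insertion path: 26 -> 46 -> 36
Result: insert 42 as right child of 36
Final tree (level order): [26, 16, 46, 13, None, 36, 47, None, None, None, 42]


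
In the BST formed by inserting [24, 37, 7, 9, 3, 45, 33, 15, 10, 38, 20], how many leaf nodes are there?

Tree built from: [24, 37, 7, 9, 3, 45, 33, 15, 10, 38, 20]
Tree (level-order array): [24, 7, 37, 3, 9, 33, 45, None, None, None, 15, None, None, 38, None, 10, 20]
Rule: A leaf has 0 children.
Per-node child counts:
  node 24: 2 child(ren)
  node 7: 2 child(ren)
  node 3: 0 child(ren)
  node 9: 1 child(ren)
  node 15: 2 child(ren)
  node 10: 0 child(ren)
  node 20: 0 child(ren)
  node 37: 2 child(ren)
  node 33: 0 child(ren)
  node 45: 1 child(ren)
  node 38: 0 child(ren)
Matching nodes: [3, 10, 20, 33, 38]
Count of leaf nodes: 5


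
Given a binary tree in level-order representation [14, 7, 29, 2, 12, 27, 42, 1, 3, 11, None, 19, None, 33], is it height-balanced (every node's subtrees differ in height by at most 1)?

Tree (level-order array): [14, 7, 29, 2, 12, 27, 42, 1, 3, 11, None, 19, None, 33]
Definition: a tree is height-balanced if, at every node, |h(left) - h(right)| <= 1 (empty subtree has height -1).
Bottom-up per-node check:
  node 1: h_left=-1, h_right=-1, diff=0 [OK], height=0
  node 3: h_left=-1, h_right=-1, diff=0 [OK], height=0
  node 2: h_left=0, h_right=0, diff=0 [OK], height=1
  node 11: h_left=-1, h_right=-1, diff=0 [OK], height=0
  node 12: h_left=0, h_right=-1, diff=1 [OK], height=1
  node 7: h_left=1, h_right=1, diff=0 [OK], height=2
  node 19: h_left=-1, h_right=-1, diff=0 [OK], height=0
  node 27: h_left=0, h_right=-1, diff=1 [OK], height=1
  node 33: h_left=-1, h_right=-1, diff=0 [OK], height=0
  node 42: h_left=0, h_right=-1, diff=1 [OK], height=1
  node 29: h_left=1, h_right=1, diff=0 [OK], height=2
  node 14: h_left=2, h_right=2, diff=0 [OK], height=3
All nodes satisfy the balance condition.
Result: Balanced


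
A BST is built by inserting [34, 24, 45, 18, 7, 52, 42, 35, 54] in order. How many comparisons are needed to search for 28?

Search path for 28: 34 -> 24
Found: False
Comparisons: 2


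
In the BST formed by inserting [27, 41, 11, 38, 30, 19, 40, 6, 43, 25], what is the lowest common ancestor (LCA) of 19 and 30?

Tree insertion order: [27, 41, 11, 38, 30, 19, 40, 6, 43, 25]
Tree (level-order array): [27, 11, 41, 6, 19, 38, 43, None, None, None, 25, 30, 40]
In a BST, the LCA of p=19, q=30 is the first node v on the
root-to-leaf path with p <= v <= q (go left if both < v, right if both > v).
Walk from root:
  at 27: 19 <= 27 <= 30, this is the LCA
LCA = 27


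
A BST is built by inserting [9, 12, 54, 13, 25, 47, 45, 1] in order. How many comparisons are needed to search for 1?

Search path for 1: 9 -> 1
Found: True
Comparisons: 2


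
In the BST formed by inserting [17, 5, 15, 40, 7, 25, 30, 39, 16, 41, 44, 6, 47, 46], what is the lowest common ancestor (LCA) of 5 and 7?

Tree insertion order: [17, 5, 15, 40, 7, 25, 30, 39, 16, 41, 44, 6, 47, 46]
Tree (level-order array): [17, 5, 40, None, 15, 25, 41, 7, 16, None, 30, None, 44, 6, None, None, None, None, 39, None, 47, None, None, None, None, 46]
In a BST, the LCA of p=5, q=7 is the first node v on the
root-to-leaf path with p <= v <= q (go left if both < v, right if both > v).
Walk from root:
  at 17: both 5 and 7 < 17, go left
  at 5: 5 <= 5 <= 7, this is the LCA
LCA = 5


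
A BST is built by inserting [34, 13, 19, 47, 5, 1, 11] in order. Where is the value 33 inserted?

Starting tree (level order): [34, 13, 47, 5, 19, None, None, 1, 11]
Insertion path: 34 -> 13 -> 19
Result: insert 33 as right child of 19
Final tree (level order): [34, 13, 47, 5, 19, None, None, 1, 11, None, 33]


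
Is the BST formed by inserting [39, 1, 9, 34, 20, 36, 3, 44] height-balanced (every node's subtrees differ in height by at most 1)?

Tree (level-order array): [39, 1, 44, None, 9, None, None, 3, 34, None, None, 20, 36]
Definition: a tree is height-balanced if, at every node, |h(left) - h(right)| <= 1 (empty subtree has height -1).
Bottom-up per-node check:
  node 3: h_left=-1, h_right=-1, diff=0 [OK], height=0
  node 20: h_left=-1, h_right=-1, diff=0 [OK], height=0
  node 36: h_left=-1, h_right=-1, diff=0 [OK], height=0
  node 34: h_left=0, h_right=0, diff=0 [OK], height=1
  node 9: h_left=0, h_right=1, diff=1 [OK], height=2
  node 1: h_left=-1, h_right=2, diff=3 [FAIL (|-1-2|=3 > 1)], height=3
  node 44: h_left=-1, h_right=-1, diff=0 [OK], height=0
  node 39: h_left=3, h_right=0, diff=3 [FAIL (|3-0|=3 > 1)], height=4
Node 1 violates the condition: |-1 - 2| = 3 > 1.
Result: Not balanced


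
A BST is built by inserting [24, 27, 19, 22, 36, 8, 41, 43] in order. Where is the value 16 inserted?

Starting tree (level order): [24, 19, 27, 8, 22, None, 36, None, None, None, None, None, 41, None, 43]
Insertion path: 24 -> 19 -> 8
Result: insert 16 as right child of 8
Final tree (level order): [24, 19, 27, 8, 22, None, 36, None, 16, None, None, None, 41, None, None, None, 43]


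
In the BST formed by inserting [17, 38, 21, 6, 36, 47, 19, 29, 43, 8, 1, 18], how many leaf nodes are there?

Tree built from: [17, 38, 21, 6, 36, 47, 19, 29, 43, 8, 1, 18]
Tree (level-order array): [17, 6, 38, 1, 8, 21, 47, None, None, None, None, 19, 36, 43, None, 18, None, 29]
Rule: A leaf has 0 children.
Per-node child counts:
  node 17: 2 child(ren)
  node 6: 2 child(ren)
  node 1: 0 child(ren)
  node 8: 0 child(ren)
  node 38: 2 child(ren)
  node 21: 2 child(ren)
  node 19: 1 child(ren)
  node 18: 0 child(ren)
  node 36: 1 child(ren)
  node 29: 0 child(ren)
  node 47: 1 child(ren)
  node 43: 0 child(ren)
Matching nodes: [1, 8, 18, 29, 43]
Count of leaf nodes: 5


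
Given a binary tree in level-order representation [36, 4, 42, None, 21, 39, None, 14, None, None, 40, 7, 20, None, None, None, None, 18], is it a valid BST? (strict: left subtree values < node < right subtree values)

Level-order array: [36, 4, 42, None, 21, 39, None, 14, None, None, 40, 7, 20, None, None, None, None, 18]
Validate using subtree bounds (lo, hi): at each node, require lo < value < hi,
then recurse left with hi=value and right with lo=value.
Preorder trace (stopping at first violation):
  at node 36 with bounds (-inf, +inf): OK
  at node 4 with bounds (-inf, 36): OK
  at node 21 with bounds (4, 36): OK
  at node 14 with bounds (4, 21): OK
  at node 7 with bounds (4, 14): OK
  at node 20 with bounds (14, 21): OK
  at node 18 with bounds (14, 20): OK
  at node 42 with bounds (36, +inf): OK
  at node 39 with bounds (36, 42): OK
  at node 40 with bounds (39, 42): OK
No violation found at any node.
Result: Valid BST


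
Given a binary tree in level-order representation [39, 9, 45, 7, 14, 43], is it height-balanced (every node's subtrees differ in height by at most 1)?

Tree (level-order array): [39, 9, 45, 7, 14, 43]
Definition: a tree is height-balanced if, at every node, |h(left) - h(right)| <= 1 (empty subtree has height -1).
Bottom-up per-node check:
  node 7: h_left=-1, h_right=-1, diff=0 [OK], height=0
  node 14: h_left=-1, h_right=-1, diff=0 [OK], height=0
  node 9: h_left=0, h_right=0, diff=0 [OK], height=1
  node 43: h_left=-1, h_right=-1, diff=0 [OK], height=0
  node 45: h_left=0, h_right=-1, diff=1 [OK], height=1
  node 39: h_left=1, h_right=1, diff=0 [OK], height=2
All nodes satisfy the balance condition.
Result: Balanced


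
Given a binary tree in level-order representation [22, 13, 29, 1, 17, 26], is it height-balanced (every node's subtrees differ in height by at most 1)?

Tree (level-order array): [22, 13, 29, 1, 17, 26]
Definition: a tree is height-balanced if, at every node, |h(left) - h(right)| <= 1 (empty subtree has height -1).
Bottom-up per-node check:
  node 1: h_left=-1, h_right=-1, diff=0 [OK], height=0
  node 17: h_left=-1, h_right=-1, diff=0 [OK], height=0
  node 13: h_left=0, h_right=0, diff=0 [OK], height=1
  node 26: h_left=-1, h_right=-1, diff=0 [OK], height=0
  node 29: h_left=0, h_right=-1, diff=1 [OK], height=1
  node 22: h_left=1, h_right=1, diff=0 [OK], height=2
All nodes satisfy the balance condition.
Result: Balanced


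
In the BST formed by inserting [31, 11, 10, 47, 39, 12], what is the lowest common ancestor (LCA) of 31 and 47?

Tree insertion order: [31, 11, 10, 47, 39, 12]
Tree (level-order array): [31, 11, 47, 10, 12, 39]
In a BST, the LCA of p=31, q=47 is the first node v on the
root-to-leaf path with p <= v <= q (go left if both < v, right if both > v).
Walk from root:
  at 31: 31 <= 31 <= 47, this is the LCA
LCA = 31


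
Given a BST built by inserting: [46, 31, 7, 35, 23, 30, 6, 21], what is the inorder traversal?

Tree insertion order: [46, 31, 7, 35, 23, 30, 6, 21]
Tree (level-order array): [46, 31, None, 7, 35, 6, 23, None, None, None, None, 21, 30]
Inorder traversal: [6, 7, 21, 23, 30, 31, 35, 46]


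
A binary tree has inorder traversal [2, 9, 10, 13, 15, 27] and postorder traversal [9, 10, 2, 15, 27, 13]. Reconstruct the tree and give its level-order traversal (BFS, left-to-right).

Inorder:   [2, 9, 10, 13, 15, 27]
Postorder: [9, 10, 2, 15, 27, 13]
Algorithm: postorder visits root last, so walk postorder right-to-left;
each value is the root of the current inorder slice — split it at that
value, recurse on the right subtree first, then the left.
Recursive splits:
  root=13; inorder splits into left=[2, 9, 10], right=[15, 27]
  root=27; inorder splits into left=[15], right=[]
  root=15; inorder splits into left=[], right=[]
  root=2; inorder splits into left=[], right=[9, 10]
  root=10; inorder splits into left=[9], right=[]
  root=9; inorder splits into left=[], right=[]
Reconstructed level-order: [13, 2, 27, 10, 15, 9]


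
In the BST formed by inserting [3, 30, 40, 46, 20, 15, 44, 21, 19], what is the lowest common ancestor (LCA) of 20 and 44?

Tree insertion order: [3, 30, 40, 46, 20, 15, 44, 21, 19]
Tree (level-order array): [3, None, 30, 20, 40, 15, 21, None, 46, None, 19, None, None, 44]
In a BST, the LCA of p=20, q=44 is the first node v on the
root-to-leaf path with p <= v <= q (go left if both < v, right if both > v).
Walk from root:
  at 3: both 20 and 44 > 3, go right
  at 30: 20 <= 30 <= 44, this is the LCA
LCA = 30


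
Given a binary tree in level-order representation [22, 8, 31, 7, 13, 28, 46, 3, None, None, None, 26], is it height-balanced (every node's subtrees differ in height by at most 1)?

Tree (level-order array): [22, 8, 31, 7, 13, 28, 46, 3, None, None, None, 26]
Definition: a tree is height-balanced if, at every node, |h(left) - h(right)| <= 1 (empty subtree has height -1).
Bottom-up per-node check:
  node 3: h_left=-1, h_right=-1, diff=0 [OK], height=0
  node 7: h_left=0, h_right=-1, diff=1 [OK], height=1
  node 13: h_left=-1, h_right=-1, diff=0 [OK], height=0
  node 8: h_left=1, h_right=0, diff=1 [OK], height=2
  node 26: h_left=-1, h_right=-1, diff=0 [OK], height=0
  node 28: h_left=0, h_right=-1, diff=1 [OK], height=1
  node 46: h_left=-1, h_right=-1, diff=0 [OK], height=0
  node 31: h_left=1, h_right=0, diff=1 [OK], height=2
  node 22: h_left=2, h_right=2, diff=0 [OK], height=3
All nodes satisfy the balance condition.
Result: Balanced


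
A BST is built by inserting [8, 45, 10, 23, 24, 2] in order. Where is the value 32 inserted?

Starting tree (level order): [8, 2, 45, None, None, 10, None, None, 23, None, 24]
Insertion path: 8 -> 45 -> 10 -> 23 -> 24
Result: insert 32 as right child of 24
Final tree (level order): [8, 2, 45, None, None, 10, None, None, 23, None, 24, None, 32]


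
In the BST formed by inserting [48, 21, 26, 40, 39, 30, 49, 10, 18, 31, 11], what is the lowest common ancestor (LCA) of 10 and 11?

Tree insertion order: [48, 21, 26, 40, 39, 30, 49, 10, 18, 31, 11]
Tree (level-order array): [48, 21, 49, 10, 26, None, None, None, 18, None, 40, 11, None, 39, None, None, None, 30, None, None, 31]
In a BST, the LCA of p=10, q=11 is the first node v on the
root-to-leaf path with p <= v <= q (go left if both < v, right if both > v).
Walk from root:
  at 48: both 10 and 11 < 48, go left
  at 21: both 10 and 11 < 21, go left
  at 10: 10 <= 10 <= 11, this is the LCA
LCA = 10
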